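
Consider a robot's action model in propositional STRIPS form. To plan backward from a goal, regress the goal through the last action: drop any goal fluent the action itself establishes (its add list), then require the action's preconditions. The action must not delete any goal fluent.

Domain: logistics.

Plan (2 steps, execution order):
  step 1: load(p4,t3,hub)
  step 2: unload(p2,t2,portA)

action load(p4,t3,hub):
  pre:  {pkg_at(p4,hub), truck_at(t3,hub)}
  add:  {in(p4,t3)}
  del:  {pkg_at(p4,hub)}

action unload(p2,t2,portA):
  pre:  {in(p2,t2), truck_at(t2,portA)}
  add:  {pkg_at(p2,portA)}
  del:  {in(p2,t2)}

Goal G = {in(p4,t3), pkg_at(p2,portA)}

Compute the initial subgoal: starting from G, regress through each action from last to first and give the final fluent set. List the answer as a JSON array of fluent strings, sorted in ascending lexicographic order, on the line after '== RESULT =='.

Regress step by step:
  through step 2 (unload(p2,t2,portA)): drop {pkg_at(p2,portA)}, keep {in(p4,t3)}, require {in(p2,t2), truck_at(t2,portA)}
    → {in(p2,t2), in(p4,t3), truck_at(t2,portA)}
  through step 1 (load(p4,t3,hub)): drop {in(p4,t3)}, keep {in(p2,t2), truck_at(t2,portA)}, require {pkg_at(p4,hub), truck_at(t3,hub)}
    → {in(p2,t2), pkg_at(p4,hub), truck_at(t2,portA), truck_at(t3,hub)}

== RESULT ==
["in(p2,t2)", "pkg_at(p4,hub)", "truck_at(t2,portA)", "truck_at(t3,hub)"]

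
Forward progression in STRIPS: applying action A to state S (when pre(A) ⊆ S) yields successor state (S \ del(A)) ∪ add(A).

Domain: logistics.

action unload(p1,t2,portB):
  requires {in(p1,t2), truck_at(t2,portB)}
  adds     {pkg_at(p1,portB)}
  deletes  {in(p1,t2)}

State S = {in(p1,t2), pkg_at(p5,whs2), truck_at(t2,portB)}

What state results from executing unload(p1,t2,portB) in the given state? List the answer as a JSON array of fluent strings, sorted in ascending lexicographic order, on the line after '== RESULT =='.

Progress:
  pre ⊆ S: {in(p1,t2), truck_at(t2,portB)} ⊆ S  — applicable
  S \ del = {pkg_at(p5,whs2), truck_at(t2,portB)}
  ∪ add   = {pkg_at(p1,portB), pkg_at(p5,whs2), truck_at(t2,portB)}

== RESULT ==
["pkg_at(p1,portB)", "pkg_at(p5,whs2)", "truck_at(t2,portB)"]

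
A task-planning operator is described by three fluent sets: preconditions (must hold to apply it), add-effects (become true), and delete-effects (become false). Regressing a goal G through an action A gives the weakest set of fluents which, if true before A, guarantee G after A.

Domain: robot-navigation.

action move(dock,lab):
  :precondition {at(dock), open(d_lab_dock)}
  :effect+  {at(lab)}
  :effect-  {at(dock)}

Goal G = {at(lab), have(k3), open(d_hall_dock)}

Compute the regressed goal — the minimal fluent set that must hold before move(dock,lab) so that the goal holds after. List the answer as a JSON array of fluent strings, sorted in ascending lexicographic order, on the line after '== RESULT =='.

Regress:
  G ∩ del = {}  (empty — regression defined)
  G \ add = {at(lab), have(k3), open(d_hall_dock)} \ {at(lab)} = {have(k3), open(d_hall_dock)}
  ∪ pre   = {have(k3), open(d_hall_dock)} ∪ {at(dock), open(d_lab_dock)}
          = {at(dock), have(k3), open(d_hall_dock), open(d_lab_dock)}

== RESULT ==
["at(dock)", "have(k3)", "open(d_hall_dock)", "open(d_lab_dock)"]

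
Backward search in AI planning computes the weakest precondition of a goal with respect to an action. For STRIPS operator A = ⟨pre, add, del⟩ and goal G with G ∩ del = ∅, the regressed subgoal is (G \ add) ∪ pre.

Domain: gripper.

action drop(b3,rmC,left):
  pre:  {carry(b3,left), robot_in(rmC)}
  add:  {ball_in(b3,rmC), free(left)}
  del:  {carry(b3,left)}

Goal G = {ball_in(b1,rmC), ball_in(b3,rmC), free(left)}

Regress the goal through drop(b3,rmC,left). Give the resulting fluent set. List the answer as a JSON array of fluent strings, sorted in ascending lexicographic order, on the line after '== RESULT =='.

Regress:
  G ∩ del = {}  (empty — regression defined)
  G \ add = {ball_in(b1,rmC), ball_in(b3,rmC), free(left)} \ {ball_in(b3,rmC), free(left)} = {ball_in(b1,rmC)}
  ∪ pre   = {ball_in(b1,rmC)} ∪ {carry(b3,left), robot_in(rmC)}
          = {ball_in(b1,rmC), carry(b3,left), robot_in(rmC)}

== RESULT ==
["ball_in(b1,rmC)", "carry(b3,left)", "robot_in(rmC)"]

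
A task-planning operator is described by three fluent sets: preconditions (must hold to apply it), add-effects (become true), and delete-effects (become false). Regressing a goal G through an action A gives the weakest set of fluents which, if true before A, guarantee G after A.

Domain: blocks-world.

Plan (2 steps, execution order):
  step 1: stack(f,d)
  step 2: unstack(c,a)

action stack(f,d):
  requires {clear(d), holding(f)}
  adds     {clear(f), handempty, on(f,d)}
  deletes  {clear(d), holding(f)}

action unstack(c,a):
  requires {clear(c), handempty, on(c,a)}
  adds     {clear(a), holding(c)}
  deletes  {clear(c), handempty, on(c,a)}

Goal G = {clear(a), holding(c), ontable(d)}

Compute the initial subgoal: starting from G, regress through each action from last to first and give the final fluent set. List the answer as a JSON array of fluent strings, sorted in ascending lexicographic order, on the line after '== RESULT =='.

Work backward from the goal:
  through step 2 (unstack(c,a)): drop {clear(a), holding(c)}, keep {ontable(d)}, require {clear(c), handempty, on(c,a)}
    → {clear(c), handempty, on(c,a), ontable(d)}
  through step 1 (stack(f,d)): drop {handempty}, keep {clear(c), on(c,a), ontable(d)}, require {clear(d), holding(f)}
    → {clear(c), clear(d), holding(f), on(c,a), ontable(d)}

== RESULT ==
["clear(c)", "clear(d)", "holding(f)", "on(c,a)", "ontable(d)"]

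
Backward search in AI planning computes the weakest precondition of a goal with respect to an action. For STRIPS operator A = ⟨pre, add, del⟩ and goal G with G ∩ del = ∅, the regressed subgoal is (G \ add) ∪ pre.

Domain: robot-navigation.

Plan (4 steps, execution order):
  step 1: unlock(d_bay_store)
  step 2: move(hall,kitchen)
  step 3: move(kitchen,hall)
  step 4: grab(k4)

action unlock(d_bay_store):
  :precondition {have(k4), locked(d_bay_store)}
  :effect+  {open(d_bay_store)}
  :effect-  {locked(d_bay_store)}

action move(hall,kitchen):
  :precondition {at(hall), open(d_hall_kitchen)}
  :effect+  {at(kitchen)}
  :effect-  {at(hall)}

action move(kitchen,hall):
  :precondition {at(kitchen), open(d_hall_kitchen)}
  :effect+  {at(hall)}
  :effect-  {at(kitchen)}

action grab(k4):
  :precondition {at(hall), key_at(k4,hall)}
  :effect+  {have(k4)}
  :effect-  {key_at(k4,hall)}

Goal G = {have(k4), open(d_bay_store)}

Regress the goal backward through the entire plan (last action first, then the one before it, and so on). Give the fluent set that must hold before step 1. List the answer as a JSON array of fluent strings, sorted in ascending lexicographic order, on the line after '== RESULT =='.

Work backward from the goal:
  through step 4 (grab(k4)): drop {have(k4)}, keep {open(d_bay_store)}, require {at(hall), key_at(k4,hall)}
    → {at(hall), key_at(k4,hall), open(d_bay_store)}
  through step 3 (move(kitchen,hall)): drop {at(hall)}, keep {key_at(k4,hall), open(d_bay_store)}, require {at(kitchen), open(d_hall_kitchen)}
    → {at(kitchen), key_at(k4,hall), open(d_bay_store), open(d_hall_kitchen)}
  through step 2 (move(hall,kitchen)): drop {at(kitchen)}, keep {key_at(k4,hall), open(d_bay_store), open(d_hall_kitchen)}, require {at(hall), open(d_hall_kitchen)}
    → {at(hall), key_at(k4,hall), open(d_bay_store), open(d_hall_kitchen)}
  through step 1 (unlock(d_bay_store)): drop {open(d_bay_store)}, keep {at(hall), key_at(k4,hall), open(d_hall_kitchen)}, require {have(k4), locked(d_bay_store)}
    → {at(hall), have(k4), key_at(k4,hall), locked(d_bay_store), open(d_hall_kitchen)}

== RESULT ==
["at(hall)", "have(k4)", "key_at(k4,hall)", "locked(d_bay_store)", "open(d_hall_kitchen)"]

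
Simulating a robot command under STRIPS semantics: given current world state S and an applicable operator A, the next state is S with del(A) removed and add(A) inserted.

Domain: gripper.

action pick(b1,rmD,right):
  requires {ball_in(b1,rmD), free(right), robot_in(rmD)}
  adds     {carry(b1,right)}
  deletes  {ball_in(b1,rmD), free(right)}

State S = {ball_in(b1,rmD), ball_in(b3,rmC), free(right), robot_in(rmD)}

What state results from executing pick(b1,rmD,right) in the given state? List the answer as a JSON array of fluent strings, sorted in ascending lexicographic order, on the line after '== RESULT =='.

Progress:
  pre ⊆ S: {ball_in(b1,rmD), free(right), robot_in(rmD)} ⊆ S  — applicable
  S \ del = {ball_in(b3,rmC), robot_in(rmD)}
  ∪ add   = {ball_in(b3,rmC), carry(b1,right), robot_in(rmD)}

== RESULT ==
["ball_in(b3,rmC)", "carry(b1,right)", "robot_in(rmD)"]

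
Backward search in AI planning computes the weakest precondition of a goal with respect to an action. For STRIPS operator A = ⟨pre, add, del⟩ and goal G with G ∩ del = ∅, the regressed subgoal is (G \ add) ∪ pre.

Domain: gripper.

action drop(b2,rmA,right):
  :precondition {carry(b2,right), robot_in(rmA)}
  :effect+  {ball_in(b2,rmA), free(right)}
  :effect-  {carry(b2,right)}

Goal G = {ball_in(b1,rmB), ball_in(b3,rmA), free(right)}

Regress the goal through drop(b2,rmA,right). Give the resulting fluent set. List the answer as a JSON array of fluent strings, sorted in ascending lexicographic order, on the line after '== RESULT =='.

Compute (G \ add) ∪ pre:
  G ∩ del = {}  (empty — regression defined)
  G \ add = {ball_in(b1,rmB), ball_in(b3,rmA), free(right)} \ {ball_in(b2,rmA), free(right)} = {ball_in(b1,rmB), ball_in(b3,rmA)}
  ∪ pre   = {ball_in(b1,rmB), ball_in(b3,rmA)} ∪ {carry(b2,right), robot_in(rmA)}
          = {ball_in(b1,rmB), ball_in(b3,rmA), carry(b2,right), robot_in(rmA)}

== RESULT ==
["ball_in(b1,rmB)", "ball_in(b3,rmA)", "carry(b2,right)", "robot_in(rmA)"]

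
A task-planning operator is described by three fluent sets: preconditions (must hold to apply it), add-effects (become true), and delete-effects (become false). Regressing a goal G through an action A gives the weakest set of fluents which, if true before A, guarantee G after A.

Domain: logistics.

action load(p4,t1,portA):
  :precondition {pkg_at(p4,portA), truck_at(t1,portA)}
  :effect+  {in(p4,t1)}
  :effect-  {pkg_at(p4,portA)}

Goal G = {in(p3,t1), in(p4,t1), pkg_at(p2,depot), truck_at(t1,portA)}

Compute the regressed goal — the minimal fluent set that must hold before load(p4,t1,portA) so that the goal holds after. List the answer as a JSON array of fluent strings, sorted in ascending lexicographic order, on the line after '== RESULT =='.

Regress:
  G ∩ del = {}  (empty — regression defined)
  G \ add = {in(p3,t1), in(p4,t1), pkg_at(p2,depot), truck_at(t1,portA)} \ {in(p4,t1)} = {in(p3,t1), pkg_at(p2,depot), truck_at(t1,portA)}
  ∪ pre   = {in(p3,t1), pkg_at(p2,depot), truck_at(t1,portA)} ∪ {pkg_at(p4,portA), truck_at(t1,portA)}
          = {in(p3,t1), pkg_at(p2,depot), pkg_at(p4,portA), truck_at(t1,portA)}

== RESULT ==
["in(p3,t1)", "pkg_at(p2,depot)", "pkg_at(p4,portA)", "truck_at(t1,portA)"]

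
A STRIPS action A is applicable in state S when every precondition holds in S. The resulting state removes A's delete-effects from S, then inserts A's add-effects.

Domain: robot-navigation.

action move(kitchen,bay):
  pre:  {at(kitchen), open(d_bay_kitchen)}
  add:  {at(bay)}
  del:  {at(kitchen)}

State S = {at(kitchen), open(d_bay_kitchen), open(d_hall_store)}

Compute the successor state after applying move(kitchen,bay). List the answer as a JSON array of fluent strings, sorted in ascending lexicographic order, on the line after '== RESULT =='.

Progress:
  pre ⊆ S: {at(kitchen), open(d_bay_kitchen)} ⊆ S  — applicable
  S \ del = {open(d_bay_kitchen), open(d_hall_store)}
  ∪ add   = {at(bay), open(d_bay_kitchen), open(d_hall_store)}

== RESULT ==
["at(bay)", "open(d_bay_kitchen)", "open(d_hall_store)"]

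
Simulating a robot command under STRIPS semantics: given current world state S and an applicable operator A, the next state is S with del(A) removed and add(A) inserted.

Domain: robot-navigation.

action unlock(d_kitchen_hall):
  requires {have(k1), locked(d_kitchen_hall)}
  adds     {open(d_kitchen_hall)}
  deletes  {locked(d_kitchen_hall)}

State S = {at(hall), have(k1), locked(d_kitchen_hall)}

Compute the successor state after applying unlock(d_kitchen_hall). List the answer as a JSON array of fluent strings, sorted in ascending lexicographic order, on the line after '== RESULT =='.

Compute (S \ del) ∪ add:
  pre ⊆ S: {have(k1), locked(d_kitchen_hall)} ⊆ S  — applicable
  S \ del = {at(hall), have(k1)}
  ∪ add   = {at(hall), have(k1), open(d_kitchen_hall)}

== RESULT ==
["at(hall)", "have(k1)", "open(d_kitchen_hall)"]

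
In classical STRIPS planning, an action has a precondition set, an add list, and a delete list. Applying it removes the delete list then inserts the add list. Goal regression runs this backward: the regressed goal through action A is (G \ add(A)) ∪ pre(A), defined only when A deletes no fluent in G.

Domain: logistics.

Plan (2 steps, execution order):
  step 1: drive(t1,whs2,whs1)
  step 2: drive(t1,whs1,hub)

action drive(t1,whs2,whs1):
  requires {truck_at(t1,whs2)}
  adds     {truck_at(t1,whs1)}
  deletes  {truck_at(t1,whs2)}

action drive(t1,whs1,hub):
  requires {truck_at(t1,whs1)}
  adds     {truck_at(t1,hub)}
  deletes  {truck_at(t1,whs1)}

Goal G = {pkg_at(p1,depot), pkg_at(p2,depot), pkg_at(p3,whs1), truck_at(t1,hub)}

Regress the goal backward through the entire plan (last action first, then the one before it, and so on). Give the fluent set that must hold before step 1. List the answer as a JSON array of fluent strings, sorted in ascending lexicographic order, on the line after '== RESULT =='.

Work backward from the goal:
  through step 2 (drive(t1,whs1,hub)): drop {truck_at(t1,hub)}, keep {pkg_at(p1,depot), pkg_at(p2,depot), pkg_at(p3,whs1)}, require {truck_at(t1,whs1)}
    → {pkg_at(p1,depot), pkg_at(p2,depot), pkg_at(p3,whs1), truck_at(t1,whs1)}
  through step 1 (drive(t1,whs2,whs1)): drop {truck_at(t1,whs1)}, keep {pkg_at(p1,depot), pkg_at(p2,depot), pkg_at(p3,whs1)}, require {truck_at(t1,whs2)}
    → {pkg_at(p1,depot), pkg_at(p2,depot), pkg_at(p3,whs1), truck_at(t1,whs2)}

== RESULT ==
["pkg_at(p1,depot)", "pkg_at(p2,depot)", "pkg_at(p3,whs1)", "truck_at(t1,whs2)"]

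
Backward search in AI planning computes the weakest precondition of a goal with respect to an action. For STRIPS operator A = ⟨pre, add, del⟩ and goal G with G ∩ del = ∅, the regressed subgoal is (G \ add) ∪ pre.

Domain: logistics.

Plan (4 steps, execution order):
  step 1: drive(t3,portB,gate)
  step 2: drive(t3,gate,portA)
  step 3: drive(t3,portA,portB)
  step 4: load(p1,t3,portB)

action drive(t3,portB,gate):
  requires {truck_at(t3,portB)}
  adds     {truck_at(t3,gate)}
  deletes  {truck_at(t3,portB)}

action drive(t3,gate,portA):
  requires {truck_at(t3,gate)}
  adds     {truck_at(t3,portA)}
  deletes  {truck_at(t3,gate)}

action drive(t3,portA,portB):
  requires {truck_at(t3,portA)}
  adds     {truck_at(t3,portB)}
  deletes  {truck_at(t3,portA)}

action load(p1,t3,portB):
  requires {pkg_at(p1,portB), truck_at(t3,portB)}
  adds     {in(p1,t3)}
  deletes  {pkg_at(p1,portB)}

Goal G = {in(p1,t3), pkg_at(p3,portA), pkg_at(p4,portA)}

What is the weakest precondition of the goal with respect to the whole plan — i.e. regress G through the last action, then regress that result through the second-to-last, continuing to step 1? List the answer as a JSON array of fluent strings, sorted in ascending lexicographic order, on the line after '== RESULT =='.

Work backward from the goal:
  through step 4 (load(p1,t3,portB)): drop {in(p1,t3)}, keep {pkg_at(p3,portA), pkg_at(p4,portA)}, require {pkg_at(p1,portB), truck_at(t3,portB)}
    → {pkg_at(p1,portB), pkg_at(p3,portA), pkg_at(p4,portA), truck_at(t3,portB)}
  through step 3 (drive(t3,portA,portB)): drop {truck_at(t3,portB)}, keep {pkg_at(p1,portB), pkg_at(p3,portA), pkg_at(p4,portA)}, require {truck_at(t3,portA)}
    → {pkg_at(p1,portB), pkg_at(p3,portA), pkg_at(p4,portA), truck_at(t3,portA)}
  through step 2 (drive(t3,gate,portA)): drop {truck_at(t3,portA)}, keep {pkg_at(p1,portB), pkg_at(p3,portA), pkg_at(p4,portA)}, require {truck_at(t3,gate)}
    → {pkg_at(p1,portB), pkg_at(p3,portA), pkg_at(p4,portA), truck_at(t3,gate)}
  through step 1 (drive(t3,portB,gate)): drop {truck_at(t3,gate)}, keep {pkg_at(p1,portB), pkg_at(p3,portA), pkg_at(p4,portA)}, require {truck_at(t3,portB)}
    → {pkg_at(p1,portB), pkg_at(p3,portA), pkg_at(p4,portA), truck_at(t3,portB)}

== RESULT ==
["pkg_at(p1,portB)", "pkg_at(p3,portA)", "pkg_at(p4,portA)", "truck_at(t3,portB)"]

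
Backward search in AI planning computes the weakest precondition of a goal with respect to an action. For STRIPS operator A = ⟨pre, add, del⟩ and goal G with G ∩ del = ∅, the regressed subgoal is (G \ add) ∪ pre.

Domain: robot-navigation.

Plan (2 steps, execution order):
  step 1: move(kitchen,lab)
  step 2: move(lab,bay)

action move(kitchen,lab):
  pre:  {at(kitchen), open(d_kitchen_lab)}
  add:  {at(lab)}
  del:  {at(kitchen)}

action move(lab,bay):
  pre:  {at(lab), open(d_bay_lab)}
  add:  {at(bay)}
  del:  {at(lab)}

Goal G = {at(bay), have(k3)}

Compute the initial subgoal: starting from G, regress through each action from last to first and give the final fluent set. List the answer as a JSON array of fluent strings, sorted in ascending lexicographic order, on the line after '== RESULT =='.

Regress step by step:
  through step 2 (move(lab,bay)): drop {at(bay)}, keep {have(k3)}, require {at(lab), open(d_bay_lab)}
    → {at(lab), have(k3), open(d_bay_lab)}
  through step 1 (move(kitchen,lab)): drop {at(lab)}, keep {have(k3), open(d_bay_lab)}, require {at(kitchen), open(d_kitchen_lab)}
    → {at(kitchen), have(k3), open(d_bay_lab), open(d_kitchen_lab)}

== RESULT ==
["at(kitchen)", "have(k3)", "open(d_bay_lab)", "open(d_kitchen_lab)"]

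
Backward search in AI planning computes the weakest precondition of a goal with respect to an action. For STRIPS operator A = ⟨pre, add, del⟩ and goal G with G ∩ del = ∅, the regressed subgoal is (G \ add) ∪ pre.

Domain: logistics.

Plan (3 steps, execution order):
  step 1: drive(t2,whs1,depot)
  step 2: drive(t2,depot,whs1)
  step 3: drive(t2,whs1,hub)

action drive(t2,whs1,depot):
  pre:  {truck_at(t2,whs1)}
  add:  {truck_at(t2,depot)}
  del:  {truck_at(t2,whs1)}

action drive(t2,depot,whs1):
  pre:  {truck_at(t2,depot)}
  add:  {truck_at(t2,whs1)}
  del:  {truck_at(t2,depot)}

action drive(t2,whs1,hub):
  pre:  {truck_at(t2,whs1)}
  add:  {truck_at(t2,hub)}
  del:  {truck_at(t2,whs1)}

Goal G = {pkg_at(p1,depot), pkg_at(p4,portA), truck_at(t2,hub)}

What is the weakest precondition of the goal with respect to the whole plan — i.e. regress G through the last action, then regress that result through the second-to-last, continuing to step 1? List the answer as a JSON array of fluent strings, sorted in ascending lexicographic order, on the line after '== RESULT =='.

Work backward from the goal:
  through step 3 (drive(t2,whs1,hub)): drop {truck_at(t2,hub)}, keep {pkg_at(p1,depot), pkg_at(p4,portA)}, require {truck_at(t2,whs1)}
    → {pkg_at(p1,depot), pkg_at(p4,portA), truck_at(t2,whs1)}
  through step 2 (drive(t2,depot,whs1)): drop {truck_at(t2,whs1)}, keep {pkg_at(p1,depot), pkg_at(p4,portA)}, require {truck_at(t2,depot)}
    → {pkg_at(p1,depot), pkg_at(p4,portA), truck_at(t2,depot)}
  through step 1 (drive(t2,whs1,depot)): drop {truck_at(t2,depot)}, keep {pkg_at(p1,depot), pkg_at(p4,portA)}, require {truck_at(t2,whs1)}
    → {pkg_at(p1,depot), pkg_at(p4,portA), truck_at(t2,whs1)}

== RESULT ==
["pkg_at(p1,depot)", "pkg_at(p4,portA)", "truck_at(t2,whs1)"]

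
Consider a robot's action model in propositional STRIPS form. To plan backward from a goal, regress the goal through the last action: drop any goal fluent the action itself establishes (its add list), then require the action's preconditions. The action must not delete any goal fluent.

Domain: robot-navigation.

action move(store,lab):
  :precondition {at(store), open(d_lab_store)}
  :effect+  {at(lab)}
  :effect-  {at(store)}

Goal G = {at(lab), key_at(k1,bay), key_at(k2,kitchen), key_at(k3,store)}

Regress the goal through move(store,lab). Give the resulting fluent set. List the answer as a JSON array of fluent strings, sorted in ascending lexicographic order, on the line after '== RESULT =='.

Regress:
  G ∩ del = {}  (empty — regression defined)
  G \ add = {at(lab), key_at(k1,bay), key_at(k2,kitchen), key_at(k3,store)} \ {at(lab)} = {key_at(k1,bay), key_at(k2,kitchen), key_at(k3,store)}
  ∪ pre   = {key_at(k1,bay), key_at(k2,kitchen), key_at(k3,store)} ∪ {at(store), open(d_lab_store)}
          = {at(store), key_at(k1,bay), key_at(k2,kitchen), key_at(k3,store), open(d_lab_store)}

== RESULT ==
["at(store)", "key_at(k1,bay)", "key_at(k2,kitchen)", "key_at(k3,store)", "open(d_lab_store)"]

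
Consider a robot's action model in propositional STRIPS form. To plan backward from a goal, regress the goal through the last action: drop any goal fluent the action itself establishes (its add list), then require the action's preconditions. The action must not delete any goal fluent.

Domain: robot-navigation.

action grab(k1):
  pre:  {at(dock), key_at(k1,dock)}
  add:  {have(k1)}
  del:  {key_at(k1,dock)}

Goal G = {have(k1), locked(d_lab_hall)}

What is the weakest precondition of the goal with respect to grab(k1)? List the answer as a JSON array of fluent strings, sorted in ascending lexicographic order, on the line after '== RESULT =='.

Regress:
  G ∩ del = {}  (empty — regression defined)
  G \ add = {have(k1), locked(d_lab_hall)} \ {have(k1)} = {locked(d_lab_hall)}
  ∪ pre   = {locked(d_lab_hall)} ∪ {at(dock), key_at(k1,dock)}
          = {at(dock), key_at(k1,dock), locked(d_lab_hall)}

== RESULT ==
["at(dock)", "key_at(k1,dock)", "locked(d_lab_hall)"]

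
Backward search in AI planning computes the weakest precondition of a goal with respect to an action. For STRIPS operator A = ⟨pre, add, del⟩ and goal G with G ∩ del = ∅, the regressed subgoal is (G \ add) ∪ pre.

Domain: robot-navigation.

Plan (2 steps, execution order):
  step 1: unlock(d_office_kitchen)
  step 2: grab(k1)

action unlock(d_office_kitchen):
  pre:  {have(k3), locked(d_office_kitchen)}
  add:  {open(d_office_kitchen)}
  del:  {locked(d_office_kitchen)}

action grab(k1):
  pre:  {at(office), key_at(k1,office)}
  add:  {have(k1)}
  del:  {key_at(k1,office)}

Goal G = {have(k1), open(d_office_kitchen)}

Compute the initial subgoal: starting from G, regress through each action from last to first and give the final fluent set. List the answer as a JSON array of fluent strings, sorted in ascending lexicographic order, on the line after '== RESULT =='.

Work backward from the goal:
  through step 2 (grab(k1)): drop {have(k1)}, keep {open(d_office_kitchen)}, require {at(office), key_at(k1,office)}
    → {at(office), key_at(k1,office), open(d_office_kitchen)}
  through step 1 (unlock(d_office_kitchen)): drop {open(d_office_kitchen)}, keep {at(office), key_at(k1,office)}, require {have(k3), locked(d_office_kitchen)}
    → {at(office), have(k3), key_at(k1,office), locked(d_office_kitchen)}

== RESULT ==
["at(office)", "have(k3)", "key_at(k1,office)", "locked(d_office_kitchen)"]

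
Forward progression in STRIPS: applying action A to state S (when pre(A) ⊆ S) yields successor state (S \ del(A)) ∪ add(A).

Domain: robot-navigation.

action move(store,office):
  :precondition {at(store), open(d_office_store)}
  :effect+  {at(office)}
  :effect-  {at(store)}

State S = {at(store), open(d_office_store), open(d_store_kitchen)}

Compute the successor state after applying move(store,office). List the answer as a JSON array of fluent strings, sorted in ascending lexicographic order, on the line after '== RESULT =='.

Progress:
  pre ⊆ S: {at(store), open(d_office_store)} ⊆ S  — applicable
  S \ del = {open(d_office_store), open(d_store_kitchen)}
  ∪ add   = {at(office), open(d_office_store), open(d_store_kitchen)}

== RESULT ==
["at(office)", "open(d_office_store)", "open(d_store_kitchen)"]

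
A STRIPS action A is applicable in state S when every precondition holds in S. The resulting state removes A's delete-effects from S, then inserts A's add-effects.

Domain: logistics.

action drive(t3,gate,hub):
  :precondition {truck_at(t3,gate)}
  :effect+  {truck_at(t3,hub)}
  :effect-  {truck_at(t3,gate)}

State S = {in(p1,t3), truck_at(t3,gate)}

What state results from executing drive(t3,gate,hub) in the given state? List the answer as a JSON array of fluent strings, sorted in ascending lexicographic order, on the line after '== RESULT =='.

Progress:
  pre ⊆ S: {truck_at(t3,gate)} ⊆ S  — applicable
  S \ del = {in(p1,t3)}
  ∪ add   = {in(p1,t3), truck_at(t3,hub)}

== RESULT ==
["in(p1,t3)", "truck_at(t3,hub)"]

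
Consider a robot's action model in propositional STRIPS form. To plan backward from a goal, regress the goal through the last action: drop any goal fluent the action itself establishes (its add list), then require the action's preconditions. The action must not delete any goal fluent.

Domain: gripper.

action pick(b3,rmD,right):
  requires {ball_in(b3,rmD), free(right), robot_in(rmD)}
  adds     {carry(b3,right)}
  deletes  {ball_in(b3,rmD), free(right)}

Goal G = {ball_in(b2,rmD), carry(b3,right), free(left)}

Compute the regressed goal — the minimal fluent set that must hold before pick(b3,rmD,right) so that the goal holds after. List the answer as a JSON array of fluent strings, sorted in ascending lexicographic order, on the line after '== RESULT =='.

Compute (G \ add) ∪ pre:
  G ∩ del = {}  (empty — regression defined)
  G \ add = {ball_in(b2,rmD), carry(b3,right), free(left)} \ {carry(b3,right)} = {ball_in(b2,rmD), free(left)}
  ∪ pre   = {ball_in(b2,rmD), free(left)} ∪ {ball_in(b3,rmD), free(right), robot_in(rmD)}
          = {ball_in(b2,rmD), ball_in(b3,rmD), free(left), free(right), robot_in(rmD)}

== RESULT ==
["ball_in(b2,rmD)", "ball_in(b3,rmD)", "free(left)", "free(right)", "robot_in(rmD)"]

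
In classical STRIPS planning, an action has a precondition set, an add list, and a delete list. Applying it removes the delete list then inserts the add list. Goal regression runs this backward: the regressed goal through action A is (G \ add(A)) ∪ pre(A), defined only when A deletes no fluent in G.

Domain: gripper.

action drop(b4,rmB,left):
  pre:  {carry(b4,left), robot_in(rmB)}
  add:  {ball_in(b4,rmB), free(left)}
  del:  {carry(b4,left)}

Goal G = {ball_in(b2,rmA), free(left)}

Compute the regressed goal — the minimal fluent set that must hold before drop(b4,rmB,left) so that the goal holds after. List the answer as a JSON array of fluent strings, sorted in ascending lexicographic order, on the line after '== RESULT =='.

Compute (G \ add) ∪ pre:
  G ∩ del = {}  (empty — regression defined)
  G \ add = {ball_in(b2,rmA), free(left)} \ {ball_in(b4,rmB), free(left)} = {ball_in(b2,rmA)}
  ∪ pre   = {ball_in(b2,rmA)} ∪ {carry(b4,left), robot_in(rmB)}
          = {ball_in(b2,rmA), carry(b4,left), robot_in(rmB)}

== RESULT ==
["ball_in(b2,rmA)", "carry(b4,left)", "robot_in(rmB)"]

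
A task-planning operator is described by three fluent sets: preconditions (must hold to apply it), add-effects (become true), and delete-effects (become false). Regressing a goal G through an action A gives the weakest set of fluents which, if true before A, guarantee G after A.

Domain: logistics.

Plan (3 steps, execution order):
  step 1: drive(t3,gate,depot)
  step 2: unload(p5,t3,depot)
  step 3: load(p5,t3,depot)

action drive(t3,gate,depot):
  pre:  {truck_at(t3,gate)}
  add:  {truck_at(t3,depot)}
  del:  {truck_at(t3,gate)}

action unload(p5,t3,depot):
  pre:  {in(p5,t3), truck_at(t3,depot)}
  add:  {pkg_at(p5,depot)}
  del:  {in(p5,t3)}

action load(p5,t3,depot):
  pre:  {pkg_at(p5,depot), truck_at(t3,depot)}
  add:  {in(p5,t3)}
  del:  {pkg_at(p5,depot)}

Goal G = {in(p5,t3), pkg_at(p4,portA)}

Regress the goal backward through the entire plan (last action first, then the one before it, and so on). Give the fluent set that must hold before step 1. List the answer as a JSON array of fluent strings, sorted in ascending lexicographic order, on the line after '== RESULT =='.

Regress step by step:
  through step 3 (load(p5,t3,depot)): drop {in(p5,t3)}, keep {pkg_at(p4,portA)}, require {pkg_at(p5,depot), truck_at(t3,depot)}
    → {pkg_at(p4,portA), pkg_at(p5,depot), truck_at(t3,depot)}
  through step 2 (unload(p5,t3,depot)): drop {pkg_at(p5,depot)}, keep {pkg_at(p4,portA), truck_at(t3,depot)}, require {in(p5,t3), truck_at(t3,depot)}
    → {in(p5,t3), pkg_at(p4,portA), truck_at(t3,depot)}
  through step 1 (drive(t3,gate,depot)): drop {truck_at(t3,depot)}, keep {in(p5,t3), pkg_at(p4,portA)}, require {truck_at(t3,gate)}
    → {in(p5,t3), pkg_at(p4,portA), truck_at(t3,gate)}

== RESULT ==
["in(p5,t3)", "pkg_at(p4,portA)", "truck_at(t3,gate)"]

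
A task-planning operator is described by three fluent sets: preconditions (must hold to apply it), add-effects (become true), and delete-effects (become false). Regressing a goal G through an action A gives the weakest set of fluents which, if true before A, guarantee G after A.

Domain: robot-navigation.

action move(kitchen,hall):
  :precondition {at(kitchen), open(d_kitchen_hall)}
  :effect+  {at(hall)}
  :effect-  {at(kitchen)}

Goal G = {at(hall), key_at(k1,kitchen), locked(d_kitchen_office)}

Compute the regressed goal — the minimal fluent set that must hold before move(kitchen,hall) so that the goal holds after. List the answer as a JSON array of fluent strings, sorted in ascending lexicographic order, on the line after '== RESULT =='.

Compute (G \ add) ∪ pre:
  G ∩ del = {}  (empty — regression defined)
  G \ add = {at(hall), key_at(k1,kitchen), locked(d_kitchen_office)} \ {at(hall)} = {key_at(k1,kitchen), locked(d_kitchen_office)}
  ∪ pre   = {key_at(k1,kitchen), locked(d_kitchen_office)} ∪ {at(kitchen), open(d_kitchen_hall)}
          = {at(kitchen), key_at(k1,kitchen), locked(d_kitchen_office), open(d_kitchen_hall)}

== RESULT ==
["at(kitchen)", "key_at(k1,kitchen)", "locked(d_kitchen_office)", "open(d_kitchen_hall)"]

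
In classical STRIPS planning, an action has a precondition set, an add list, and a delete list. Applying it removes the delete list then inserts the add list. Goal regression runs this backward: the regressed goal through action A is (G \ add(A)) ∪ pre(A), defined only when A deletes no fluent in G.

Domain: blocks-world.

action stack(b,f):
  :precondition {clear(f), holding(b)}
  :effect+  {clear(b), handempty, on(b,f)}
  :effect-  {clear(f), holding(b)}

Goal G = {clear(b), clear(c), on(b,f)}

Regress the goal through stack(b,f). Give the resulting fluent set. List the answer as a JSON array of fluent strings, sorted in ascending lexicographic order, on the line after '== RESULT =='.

Compute (G \ add) ∪ pre:
  G ∩ del = {}  (empty — regression defined)
  G \ add = {clear(b), clear(c), on(b,f)} \ {clear(b), handempty, on(b,f)} = {clear(c)}
  ∪ pre   = {clear(c)} ∪ {clear(f), holding(b)}
          = {clear(c), clear(f), holding(b)}

== RESULT ==
["clear(c)", "clear(f)", "holding(b)"]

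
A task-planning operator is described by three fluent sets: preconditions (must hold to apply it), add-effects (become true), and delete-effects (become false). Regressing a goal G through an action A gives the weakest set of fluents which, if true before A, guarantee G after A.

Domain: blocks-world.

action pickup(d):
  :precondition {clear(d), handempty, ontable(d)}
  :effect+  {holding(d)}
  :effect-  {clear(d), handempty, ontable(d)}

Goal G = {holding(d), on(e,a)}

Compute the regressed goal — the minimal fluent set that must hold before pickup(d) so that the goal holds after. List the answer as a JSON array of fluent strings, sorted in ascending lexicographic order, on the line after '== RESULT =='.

Compute (G \ add) ∪ pre:
  G ∩ del = {}  (empty — regression defined)
  G \ add = {holding(d), on(e,a)} \ {holding(d)} = {on(e,a)}
  ∪ pre   = {on(e,a)} ∪ {clear(d), handempty, ontable(d)}
          = {clear(d), handempty, on(e,a), ontable(d)}

== RESULT ==
["clear(d)", "handempty", "on(e,a)", "ontable(d)"]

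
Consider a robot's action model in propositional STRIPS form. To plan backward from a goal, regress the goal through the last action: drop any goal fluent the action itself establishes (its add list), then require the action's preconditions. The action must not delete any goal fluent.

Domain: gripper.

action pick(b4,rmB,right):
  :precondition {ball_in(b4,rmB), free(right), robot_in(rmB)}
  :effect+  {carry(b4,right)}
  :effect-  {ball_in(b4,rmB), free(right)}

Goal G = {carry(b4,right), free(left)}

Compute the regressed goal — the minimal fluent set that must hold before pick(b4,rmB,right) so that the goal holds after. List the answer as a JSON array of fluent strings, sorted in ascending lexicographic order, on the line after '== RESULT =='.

Regress:
  G ∩ del = {}  (empty — regression defined)
  G \ add = {carry(b4,right), free(left)} \ {carry(b4,right)} = {free(left)}
  ∪ pre   = {free(left)} ∪ {ball_in(b4,rmB), free(right), robot_in(rmB)}
          = {ball_in(b4,rmB), free(left), free(right), robot_in(rmB)}

== RESULT ==
["ball_in(b4,rmB)", "free(left)", "free(right)", "robot_in(rmB)"]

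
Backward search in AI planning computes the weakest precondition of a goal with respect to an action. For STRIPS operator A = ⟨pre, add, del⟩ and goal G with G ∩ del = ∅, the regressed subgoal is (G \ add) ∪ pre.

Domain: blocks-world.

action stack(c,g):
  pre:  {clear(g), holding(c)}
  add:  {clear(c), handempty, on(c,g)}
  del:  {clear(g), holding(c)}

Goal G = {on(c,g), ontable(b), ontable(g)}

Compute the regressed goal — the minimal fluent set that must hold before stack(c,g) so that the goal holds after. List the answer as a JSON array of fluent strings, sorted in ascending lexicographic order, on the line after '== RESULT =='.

Compute (G \ add) ∪ pre:
  G ∩ del = {}  (empty — regression defined)
  G \ add = {on(c,g), ontable(b), ontable(g)} \ {clear(c), handempty, on(c,g)} = {ontable(b), ontable(g)}
  ∪ pre   = {ontable(b), ontable(g)} ∪ {clear(g), holding(c)}
          = {clear(g), holding(c), ontable(b), ontable(g)}

== RESULT ==
["clear(g)", "holding(c)", "ontable(b)", "ontable(g)"]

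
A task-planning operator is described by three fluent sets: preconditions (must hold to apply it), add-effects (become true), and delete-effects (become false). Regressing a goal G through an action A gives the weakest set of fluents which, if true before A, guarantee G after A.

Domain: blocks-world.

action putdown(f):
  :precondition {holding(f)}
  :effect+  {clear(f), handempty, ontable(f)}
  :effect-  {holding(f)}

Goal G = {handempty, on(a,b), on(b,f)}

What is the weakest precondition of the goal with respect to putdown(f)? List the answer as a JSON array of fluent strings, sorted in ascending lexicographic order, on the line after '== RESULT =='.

Compute (G \ add) ∪ pre:
  G ∩ del = {}  (empty — regression defined)
  G \ add = {handempty, on(a,b), on(b,f)} \ {clear(f), handempty, ontable(f)} = {on(a,b), on(b,f)}
  ∪ pre   = {on(a,b), on(b,f)} ∪ {holding(f)}
          = {holding(f), on(a,b), on(b,f)}

== RESULT ==
["holding(f)", "on(a,b)", "on(b,f)"]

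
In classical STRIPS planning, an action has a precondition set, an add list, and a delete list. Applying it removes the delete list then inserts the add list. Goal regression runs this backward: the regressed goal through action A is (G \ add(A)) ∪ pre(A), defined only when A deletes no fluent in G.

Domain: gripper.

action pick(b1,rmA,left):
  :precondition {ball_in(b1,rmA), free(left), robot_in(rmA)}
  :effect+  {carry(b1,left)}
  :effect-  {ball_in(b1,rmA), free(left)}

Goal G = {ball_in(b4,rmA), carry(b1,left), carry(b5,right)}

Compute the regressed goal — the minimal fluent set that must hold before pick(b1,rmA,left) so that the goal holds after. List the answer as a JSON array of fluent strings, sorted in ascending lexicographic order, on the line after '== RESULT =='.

Compute (G \ add) ∪ pre:
  G ∩ del = {}  (empty — regression defined)
  G \ add = {ball_in(b4,rmA), carry(b1,left), carry(b5,right)} \ {carry(b1,left)} = {ball_in(b4,rmA), carry(b5,right)}
  ∪ pre   = {ball_in(b4,rmA), carry(b5,right)} ∪ {ball_in(b1,rmA), free(left), robot_in(rmA)}
          = {ball_in(b1,rmA), ball_in(b4,rmA), carry(b5,right), free(left), robot_in(rmA)}

== RESULT ==
["ball_in(b1,rmA)", "ball_in(b4,rmA)", "carry(b5,right)", "free(left)", "robot_in(rmA)"]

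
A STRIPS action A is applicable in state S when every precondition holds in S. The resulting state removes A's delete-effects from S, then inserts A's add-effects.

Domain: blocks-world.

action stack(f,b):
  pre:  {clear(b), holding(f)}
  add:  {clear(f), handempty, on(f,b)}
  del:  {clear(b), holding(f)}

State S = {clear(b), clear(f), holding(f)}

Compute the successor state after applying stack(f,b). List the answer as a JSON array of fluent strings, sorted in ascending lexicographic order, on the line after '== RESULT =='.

Progress:
  pre ⊆ S: {clear(b), holding(f)} ⊆ S  — applicable
  S \ del = {clear(f)}
  ∪ add   = {clear(f), handempty, on(f,b)}

== RESULT ==
["clear(f)", "handempty", "on(f,b)"]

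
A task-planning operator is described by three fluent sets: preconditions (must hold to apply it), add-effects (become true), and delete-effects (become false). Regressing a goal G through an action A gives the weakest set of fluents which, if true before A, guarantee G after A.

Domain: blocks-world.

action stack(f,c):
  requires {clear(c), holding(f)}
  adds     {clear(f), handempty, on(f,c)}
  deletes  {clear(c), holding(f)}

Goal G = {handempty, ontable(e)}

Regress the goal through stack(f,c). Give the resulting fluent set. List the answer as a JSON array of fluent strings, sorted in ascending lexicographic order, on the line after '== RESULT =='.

Compute (G \ add) ∪ pre:
  G ∩ del = {}  (empty — regression defined)
  G \ add = {handempty, ontable(e)} \ {clear(f), handempty, on(f,c)} = {ontable(e)}
  ∪ pre   = {ontable(e)} ∪ {clear(c), holding(f)}
          = {clear(c), holding(f), ontable(e)}

== RESULT ==
["clear(c)", "holding(f)", "ontable(e)"]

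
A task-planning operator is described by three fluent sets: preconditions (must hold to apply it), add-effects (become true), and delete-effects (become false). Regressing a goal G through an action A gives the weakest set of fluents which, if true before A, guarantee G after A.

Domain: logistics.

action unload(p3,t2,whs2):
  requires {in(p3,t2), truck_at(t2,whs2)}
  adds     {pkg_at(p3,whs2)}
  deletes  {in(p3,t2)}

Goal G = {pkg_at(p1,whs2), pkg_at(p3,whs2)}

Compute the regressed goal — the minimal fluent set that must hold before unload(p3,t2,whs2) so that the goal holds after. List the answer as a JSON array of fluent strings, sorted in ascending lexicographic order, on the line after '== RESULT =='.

Compute (G \ add) ∪ pre:
  G ∩ del = {}  (empty — regression defined)
  G \ add = {pkg_at(p1,whs2), pkg_at(p3,whs2)} \ {pkg_at(p3,whs2)} = {pkg_at(p1,whs2)}
  ∪ pre   = {pkg_at(p1,whs2)} ∪ {in(p3,t2), truck_at(t2,whs2)}
          = {in(p3,t2), pkg_at(p1,whs2), truck_at(t2,whs2)}

== RESULT ==
["in(p3,t2)", "pkg_at(p1,whs2)", "truck_at(t2,whs2)"]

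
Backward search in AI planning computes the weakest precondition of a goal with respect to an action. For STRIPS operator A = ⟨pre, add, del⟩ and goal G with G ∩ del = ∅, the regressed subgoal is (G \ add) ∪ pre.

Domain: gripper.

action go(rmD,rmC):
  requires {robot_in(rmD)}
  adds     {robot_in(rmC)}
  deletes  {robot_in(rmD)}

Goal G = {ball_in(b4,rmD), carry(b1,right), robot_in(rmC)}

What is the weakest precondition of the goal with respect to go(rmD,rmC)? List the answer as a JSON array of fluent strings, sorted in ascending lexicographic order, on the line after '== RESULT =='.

Regress:
  G ∩ del = {}  (empty — regression defined)
  G \ add = {ball_in(b4,rmD), carry(b1,right), robot_in(rmC)} \ {robot_in(rmC)} = {ball_in(b4,rmD), carry(b1,right)}
  ∪ pre   = {ball_in(b4,rmD), carry(b1,right)} ∪ {robot_in(rmD)}
          = {ball_in(b4,rmD), carry(b1,right), robot_in(rmD)}

== RESULT ==
["ball_in(b4,rmD)", "carry(b1,right)", "robot_in(rmD)"]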